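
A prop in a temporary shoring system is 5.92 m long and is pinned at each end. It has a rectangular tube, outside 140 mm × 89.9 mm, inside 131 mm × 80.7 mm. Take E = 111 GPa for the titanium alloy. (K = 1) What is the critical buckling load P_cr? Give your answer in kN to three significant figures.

P_cr ≈ 85.6 kN

Weak-axis I_min = (h_o·b_o³ − h_i·b_i³)/12 with b_o = 89.9, b_i = 80.70 mm (shorter outer/inner sides).
I_min = (140×89.9³ − 131.0×80.70³)/12 = 2.739×10^6 mm⁴
I = 2.739×10^6 mm⁴ = 2.739×10^-6 m⁴
Effective length L_e = K·L = 1 × 5.92 = 5.920 m
P_cr = π²EI / L_e² = π² × 111×10⁹ × 2.739×10^-6 / 5.920² = 8.563×10^4 N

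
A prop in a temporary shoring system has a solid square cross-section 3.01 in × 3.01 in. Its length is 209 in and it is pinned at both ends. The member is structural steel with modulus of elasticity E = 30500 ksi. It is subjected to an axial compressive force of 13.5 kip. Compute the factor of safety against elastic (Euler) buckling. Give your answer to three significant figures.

n ≈ 3.49

I = a⁴/12 = 3.01⁴/12 = 6.840 in⁴
Effective length L_e = K·L = 1 × 209 = 209.0 in
P_cr = π²EI / L_e² = π² × 30500×10³ × 6.840 / 209.0² = 4.714×10^4 lb
Factor of safety n = P_cr / P = 47.140 / 13.5 = 3.49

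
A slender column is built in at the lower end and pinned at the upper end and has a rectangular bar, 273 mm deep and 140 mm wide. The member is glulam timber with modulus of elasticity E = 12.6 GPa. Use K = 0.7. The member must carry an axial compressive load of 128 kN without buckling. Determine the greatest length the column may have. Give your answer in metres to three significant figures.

L_max ≈ 11.1 m

Buckling occurs about the weak axis: I_min = h·b³/12 with b = 140 mm (the shorter side).
I_min = 273×140³/12 = 6.243×10^7 mm⁴
I = 6.243×10^-5 m⁴
At the buckling limit P_cr = P = 1.280×10^5 N
From P_cr = π²EI/(K·L)²:  L = (1/K)·√(π²EI/P_cr) = (1/0.7)·√(π²×1.26×10^10×6.243×10^-5/1.280×10^5)
L = 11.1 m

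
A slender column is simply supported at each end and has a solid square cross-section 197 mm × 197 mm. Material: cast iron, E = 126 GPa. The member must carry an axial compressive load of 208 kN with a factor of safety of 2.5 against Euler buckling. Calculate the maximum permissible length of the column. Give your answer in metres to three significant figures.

I = a⁴/12 = 197⁴/12 = 1.255×10^8 mm⁴
I = 1.255×10^-4 m⁴
Required critical load P_cr = n·P = 2.5 × 208 = 520.0 kN = 5.200×10^5 N
From P_cr = π²EI/(K·L)²:  L = (1/K)·√(π²EI/P_cr) = (1/1)·√(π²×1.26×10^11×1.255×10^-4/5.200×10^5)
L = 17.3 m

L_max ≈ 17.3 m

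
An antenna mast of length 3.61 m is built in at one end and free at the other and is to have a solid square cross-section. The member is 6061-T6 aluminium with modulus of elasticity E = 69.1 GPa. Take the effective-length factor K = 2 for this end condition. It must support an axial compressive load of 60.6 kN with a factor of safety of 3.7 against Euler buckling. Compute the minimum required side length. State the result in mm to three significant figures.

Required P_cr = n·P = 3.7 × 60.6 = 224.2 kN
L_e = K·L = 2 × 3.61 = 7.220 m
Required I = P_cr·L_e²/(π²E) = 2.242×10^5 × 7.220² / (π² × 6.91×10^10) = 1.714×10^-5 m⁴
I_req = 1.714×10^7 mm⁴
Solid square: I = a⁴/12  ⇒  a = (12I)^(1/4) = (12×1.714×10^7)^(1/4) = 120 mm

a ≈ 120 mm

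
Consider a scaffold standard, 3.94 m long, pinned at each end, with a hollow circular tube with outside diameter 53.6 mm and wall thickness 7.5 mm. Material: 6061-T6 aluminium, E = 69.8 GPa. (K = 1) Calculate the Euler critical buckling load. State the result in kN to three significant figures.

Inner diameter d_i = 53.6 − 2×7.5 = 38.60 mm
I = π(d_o⁴ − d_i⁴)/64 = π(53.6⁴ − 38.60⁴)/64 = 2.962×10^5 mm⁴
I = 2.962×10^5 mm⁴ = 2.962×10^-7 m⁴
Effective length L_e = K·L = 1 × 3.94 = 3.940 m
P_cr = π²EI / L_e² = π² × 69.8×10⁹ × 2.962×10^-7 / 3.940² = 1.314×10^4 N

P_cr ≈ 13.1 kN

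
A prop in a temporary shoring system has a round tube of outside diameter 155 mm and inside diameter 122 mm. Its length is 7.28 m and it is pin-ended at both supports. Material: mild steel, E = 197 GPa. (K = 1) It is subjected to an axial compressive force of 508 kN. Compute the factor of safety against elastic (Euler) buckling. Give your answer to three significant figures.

d_o = 155 mm, d_i = 122 mm
I = π(d_o⁴ − d_i⁴)/64 = π(155⁴ − 122.0⁴)/64 = 1.746×10^7 mm⁴
I = 1.746×10^7 mm⁴ = 1.746×10^-5 m⁴
Effective length L_e = K·L = 1 × 7.28 = 7.280 m
P_cr = π²EI / L_e² = π² × 197×10⁹ × 1.746×10^-5 / 7.280² = 6.405×10^5 N
Factor of safety n = P_cr / P = 640.50 / 508 = 1.26

n ≈ 1.26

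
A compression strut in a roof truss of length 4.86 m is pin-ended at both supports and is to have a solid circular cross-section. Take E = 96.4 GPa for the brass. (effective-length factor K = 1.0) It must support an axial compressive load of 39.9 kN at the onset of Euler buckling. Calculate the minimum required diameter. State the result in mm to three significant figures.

L_e = K·L = 1 × 4.86 = 4.860 m
Required I = P_cr·L_e²/(π²E) = 3.990×10^4 × 4.860² / (π² × 9.64×10^10) = 9.905×10^-7 m⁴
I_req = 9.905×10^5 mm⁴
Solid circle: I = πd⁴/64  ⇒  d = (64I/π)^(1/4) = (64×9.905×10^5/π)^(1/4) = 67.0 mm

d ≈ 67.0 mm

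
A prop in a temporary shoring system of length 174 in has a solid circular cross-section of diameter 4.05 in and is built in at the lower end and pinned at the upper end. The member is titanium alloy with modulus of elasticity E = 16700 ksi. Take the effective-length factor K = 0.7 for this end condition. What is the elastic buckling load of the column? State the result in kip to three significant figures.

I = πd⁴/64 = π×4.05⁴/64 = 13.21 in⁴
Effective length L_e = K·L = 0.7 × 174 = 121.8 in
P_cr = π²EI / L_e² = π² × 16700×10³ × 13.21 / 121.8² = 1.467×10^5 lb

P_cr ≈ 147 kip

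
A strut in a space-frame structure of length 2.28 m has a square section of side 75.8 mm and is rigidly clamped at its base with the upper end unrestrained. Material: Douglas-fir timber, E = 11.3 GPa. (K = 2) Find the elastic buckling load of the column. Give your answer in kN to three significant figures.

P_cr ≈ 14.8 kN

I = a⁴/12 = 75.8⁴/12 = 2.751×10^6 mm⁴
I = 2.751×10^6 mm⁴ = 2.751×10^-6 m⁴
Effective length L_e = K·L = 2 × 2.28 = 4.560 m
P_cr = π²EI / L_e² = π² × 11.3×10⁹ × 2.751×10^-6 / 4.560² = 1.476×10^4 N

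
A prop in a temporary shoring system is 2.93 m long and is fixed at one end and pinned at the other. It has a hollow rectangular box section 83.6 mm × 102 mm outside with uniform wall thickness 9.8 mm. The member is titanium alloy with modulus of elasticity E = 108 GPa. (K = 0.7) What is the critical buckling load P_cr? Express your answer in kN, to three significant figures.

Inner dimensions: h_i = 102 − 2×9.8 = 82.40 mm, b_i = 83.6 − 2×9.8 = 64.00 mm
Weak-axis I_min = (h_o·b_o³ − h_i·b_i³)/12 with b_o = 83.6, b_i = 64.00 mm (shorter outer/inner sides).
I_min = (102×83.6³ − 82.40×64.00³)/12 = 3.166×10^6 mm⁴
I = 3.166×10^6 mm⁴ = 3.166×10^-6 m⁴
Effective length L_e = K·L = 0.7 × 2.93 = 2.051 m
P_cr = π²EI / L_e² = π² × 108×10⁹ × 3.166×10^-6 / 2.051² = 8.023×10^5 N

P_cr ≈ 802 kN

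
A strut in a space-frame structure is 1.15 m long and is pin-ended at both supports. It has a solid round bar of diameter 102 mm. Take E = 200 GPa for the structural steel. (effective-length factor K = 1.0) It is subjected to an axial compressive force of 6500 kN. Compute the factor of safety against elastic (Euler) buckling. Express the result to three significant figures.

I = πd⁴/64 = π×102⁴/64 = 5.313×10^6 mm⁴
I = 5.313×10^6 mm⁴ = 5.313×10^-6 m⁴
Effective length L_e = K·L = 1 × 1.15 = 1.150 m
P_cr = π²EI / L_e² = π² × 200×10⁹ × 5.313×10^-6 / 1.150² = 7.931×10^6 N
Factor of safety n = P_cr / P = 7930.6 / 6500 = 1.22

n ≈ 1.22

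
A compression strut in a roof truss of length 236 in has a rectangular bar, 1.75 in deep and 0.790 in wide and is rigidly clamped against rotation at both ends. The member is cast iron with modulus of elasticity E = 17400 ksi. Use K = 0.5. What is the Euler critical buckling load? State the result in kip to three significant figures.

Buckling occurs about the weak axis: I_min = h·b³/12 with b = 0.790 in (the shorter side).
I_min = 1.75×0.790³/12 = 7.190×10^-2 in⁴
Effective length L_e = K·L = 0.5 × 236 = 118.0 in
P_cr = π²EI / L_e² = π² × 17400×10³ × 7.190×10^-2 / 118.0² = 886.8 lb

P_cr ≈ 0.887 kip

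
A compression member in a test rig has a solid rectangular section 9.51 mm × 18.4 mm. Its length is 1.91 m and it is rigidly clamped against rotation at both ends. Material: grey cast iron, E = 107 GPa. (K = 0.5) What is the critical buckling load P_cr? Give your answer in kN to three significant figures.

Buckling occurs about the weak axis: I_min = h·b³/12 with b = 9.51 mm (the shorter side).
I_min = 18.4×9.51³/12 = 1.319×10^3 mm⁴
I = 1.319×10^3 mm⁴ = 1.319×10^-9 m⁴
Effective length L_e = K·L = 0.5 × 1.91 = 0.9550 m
P_cr = π²EI / L_e² = π² × 107×10⁹ × 1.319×10^-9 / 0.9550² = 1.527×10^3 N

P_cr ≈ 1.53 kN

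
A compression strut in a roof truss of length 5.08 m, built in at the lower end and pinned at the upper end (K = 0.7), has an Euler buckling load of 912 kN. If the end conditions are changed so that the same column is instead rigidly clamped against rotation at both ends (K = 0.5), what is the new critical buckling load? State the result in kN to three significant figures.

P_cr ≈ 1790 kN

P_cr ∝ 1/K², so P_cr,new = P_cr,old × (K_old/K_new)² = 912 × (0.7/0.5)²
= 912 × 1.960 = 1790 kN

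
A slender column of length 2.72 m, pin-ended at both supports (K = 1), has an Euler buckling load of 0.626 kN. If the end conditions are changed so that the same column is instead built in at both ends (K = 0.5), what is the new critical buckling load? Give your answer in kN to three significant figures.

P_cr ≈ 2.50 kN

P_cr ∝ 1/K², so P_cr,new = P_cr,old × (K_old/K_new)² = 0.626 × (1/0.5)²
= 0.626 × 4.000 = 2.50 kN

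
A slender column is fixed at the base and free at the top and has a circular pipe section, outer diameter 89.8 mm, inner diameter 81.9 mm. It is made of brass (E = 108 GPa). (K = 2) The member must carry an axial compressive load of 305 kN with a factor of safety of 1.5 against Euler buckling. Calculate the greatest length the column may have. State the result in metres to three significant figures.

L_max ≈ 0.757 m

d_o = 89.8 mm, d_i = 81.9 mm
I = π(d_o⁴ − d_i⁴)/64 = π(89.8⁴ − 81.90⁴)/64 = 9.835×10^5 mm⁴
I = 9.835×10^-7 m⁴
Required critical load P_cr = n·P = 1.5 × 305 = 457.5 kN = 4.575×10^5 N
From P_cr = π²EI/(K·L)²:  L = (1/K)·√(π²EI/P_cr) = (1/2)·√(π²×1.08×10^11×9.835×10^-7/4.575×10^5)
L = 0.757 m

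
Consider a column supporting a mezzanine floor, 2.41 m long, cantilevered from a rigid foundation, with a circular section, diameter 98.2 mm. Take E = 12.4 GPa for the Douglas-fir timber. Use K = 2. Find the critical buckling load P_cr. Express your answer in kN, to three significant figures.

I = πd⁴/64 = π×98.2⁴/64 = 4.565×10^6 mm⁴
I = 4.565×10^6 mm⁴ = 4.565×10^-6 m⁴
Effective length L_e = K·L = 2 × 2.41 = 4.820 m
P_cr = π²EI / L_e² = π² × 12.4×10⁹ × 4.565×10^-6 / 4.820² = 2.405×10^4 N

P_cr ≈ 24.0 kN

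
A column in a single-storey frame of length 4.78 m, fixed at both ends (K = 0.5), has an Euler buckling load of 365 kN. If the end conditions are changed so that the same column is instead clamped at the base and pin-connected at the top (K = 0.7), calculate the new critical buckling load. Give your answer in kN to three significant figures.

P_cr ∝ 1/K², so P_cr,new = P_cr,old × (K_old/K_new)² = 365 × (0.5/0.7)²
= 365 × 0.5102 = 186 kN

P_cr ≈ 186 kN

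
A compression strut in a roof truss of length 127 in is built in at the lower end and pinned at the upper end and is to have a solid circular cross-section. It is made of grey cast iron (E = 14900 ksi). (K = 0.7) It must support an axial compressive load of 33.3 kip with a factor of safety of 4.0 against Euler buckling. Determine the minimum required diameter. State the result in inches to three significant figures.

d ≈ 3.48 in

Required P_cr = n·P = 4.0 × 33.3 = 133.2 kip
L_e = K·L = 0.7 × 127 = 88.90 in
Required I = P_cr·L_e²/(π²E) = 1.332×10^5 × 88.90² / (π² × 1.49×10^7) = 7.158 in⁴
Solid circle: I = πd⁴/64  ⇒  d = (64I/π)^(1/4) = (64×7.158/π)^(1/4) = 3.48 in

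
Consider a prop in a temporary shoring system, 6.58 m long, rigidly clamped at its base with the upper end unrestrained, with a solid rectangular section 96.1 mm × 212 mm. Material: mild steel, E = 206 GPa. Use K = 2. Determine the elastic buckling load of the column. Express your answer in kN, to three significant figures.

Buckling occurs about the weak axis: I_min = h·b³/12 with b = 96.1 mm (the shorter side).
I_min = 212×96.1³/12 = 1.568×10^7 mm⁴
I = 1.568×10^7 mm⁴ = 1.568×10^-5 m⁴
Effective length L_e = K·L = 2 × 6.58 = 13.16 m
P_cr = π²EI / L_e² = π² × 206×10⁹ × 1.568×10^-5 / 13.16² = 1.841×10^5 N

P_cr ≈ 184 kN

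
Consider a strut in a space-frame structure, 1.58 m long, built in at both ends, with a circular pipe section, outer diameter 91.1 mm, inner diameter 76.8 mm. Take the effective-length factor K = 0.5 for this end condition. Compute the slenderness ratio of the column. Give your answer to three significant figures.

λ ≈ 26.5

d_o = 91.1 mm, d_i = 76.8 mm
I = π(d_o⁴ − d_i⁴)/64 = π(91.1⁴ − 76.80⁴)/64 = 1.673×10^6 mm⁴
A = 1.886×10^3 mm²;  r_min = √(I/A) = √(1.673×10^6/1.886×10^3) = 29.79 mm
L_e = K·L = 0.5 × 1.58 m = 0.7900 m = 790.00 mm
λ = L_e / r_min = 790.00 / 29.79 = 26.5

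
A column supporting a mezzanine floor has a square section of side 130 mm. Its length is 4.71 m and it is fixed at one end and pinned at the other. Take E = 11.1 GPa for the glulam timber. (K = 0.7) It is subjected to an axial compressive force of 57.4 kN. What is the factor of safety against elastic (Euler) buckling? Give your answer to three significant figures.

n ≈ 4.18

I = a⁴/12 = 130⁴/12 = 2.380×10^7 mm⁴
I = 2.380×10^7 mm⁴ = 2.380×10^-5 m⁴
Effective length L_e = K·L = 0.7 × 4.71 = 3.297 m
P_cr = π²EI / L_e² = π² × 11.1×10⁹ × 2.380×10^-5 / 3.297² = 2.399×10^5 N
Factor of safety n = P_cr / P = 239.87 / 57.4 = 4.18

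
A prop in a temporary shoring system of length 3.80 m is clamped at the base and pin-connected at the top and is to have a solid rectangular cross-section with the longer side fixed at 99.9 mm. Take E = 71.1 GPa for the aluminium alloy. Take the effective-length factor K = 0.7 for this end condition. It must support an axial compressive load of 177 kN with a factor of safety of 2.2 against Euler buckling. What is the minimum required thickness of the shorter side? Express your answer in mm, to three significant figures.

Required P_cr = n·P = 2.2 × 177 = 389.4 kN
L_e = K·L = 0.7 × 3.80 = 2.660 m
Required I = P_cr·L_e²/(π²E) = 3.894×10^5 × 2.660² / (π² × 7.11×10^10) = 3.926×10^-6 m⁴
I_req = 3.926×10^6 mm⁴
Rectangle, weak axis: I_min = h·b³/12 with h = 99.9 mm fixed  ⇒  b = (12I/h)^(1/3) = 77.8 mm

b ≈ 77.8 mm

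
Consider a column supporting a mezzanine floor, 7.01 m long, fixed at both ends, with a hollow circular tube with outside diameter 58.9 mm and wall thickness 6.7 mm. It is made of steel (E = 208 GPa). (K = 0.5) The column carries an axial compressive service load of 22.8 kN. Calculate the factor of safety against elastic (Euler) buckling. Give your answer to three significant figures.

Inner diameter d_i = 58.9 − 2×6.7 = 45.50 mm
I = π(d_o⁴ − d_i⁴)/64 = π(58.9⁴ − 45.50⁴)/64 = 3.804×10^5 mm⁴
I = 3.804×10^5 mm⁴ = 3.804×10^-7 m⁴
Effective length L_e = K·L = 0.5 × 7.01 = 3.505 m
P_cr = π²EI / L_e² = π² × 208×10⁹ × 3.804×10^-7 / 3.505² = 6.357×10^4 N
Factor of safety n = P_cr / P = 63.567 / 22.8 = 2.79

n ≈ 2.79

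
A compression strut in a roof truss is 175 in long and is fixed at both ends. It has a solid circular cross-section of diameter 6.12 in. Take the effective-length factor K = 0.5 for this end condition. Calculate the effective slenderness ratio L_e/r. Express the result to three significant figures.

For a solid circle r = d/4 = 6.12/4 = 1.530 in
L_e = K·L = 0.5 × 175 = 87.50 in
λ = L_e / r_min = 87.500 / 1.530 = 57.2

λ ≈ 57.2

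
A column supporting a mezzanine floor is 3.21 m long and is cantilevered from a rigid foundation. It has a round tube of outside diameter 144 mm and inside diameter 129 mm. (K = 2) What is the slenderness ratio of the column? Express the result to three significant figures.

d_o = 144 mm, d_i = 129 mm
I = π(d_o⁴ − d_i⁴)/64 = π(144⁴ − 129.0⁴)/64 = 7.513×10^6 mm⁴
A = 3.216×10^3 mm²;  r_min = √(I/A) = √(7.513×10^6/3.216×10^3) = 48.33 mm
L_e = K·L = 2 × 3.21 m = 6.420 m = 6420.0 mm
λ = L_e / r_min = 6420.0 / 48.33 = 133

λ ≈ 133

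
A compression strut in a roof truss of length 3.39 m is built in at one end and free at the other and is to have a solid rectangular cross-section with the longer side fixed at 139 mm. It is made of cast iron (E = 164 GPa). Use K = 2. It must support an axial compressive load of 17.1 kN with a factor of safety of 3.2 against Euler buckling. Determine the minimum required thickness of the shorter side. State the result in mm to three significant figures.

b ≈ 51.2 mm

Required P_cr = n·P = 3.2 × 17.1 = 54.72 kN
L_e = K·L = 2 × 3.39 = 6.780 m
Required I = P_cr·L_e²/(π²E) = 5.472×10^4 × 6.780² / (π² × 1.64×10^11) = 1.554×10^-6 m⁴
I_req = 1.554×10^6 mm⁴
Rectangle, weak axis: I_min = h·b³/12 with h = 139 mm fixed  ⇒  b = (12I/h)^(1/3) = 51.2 mm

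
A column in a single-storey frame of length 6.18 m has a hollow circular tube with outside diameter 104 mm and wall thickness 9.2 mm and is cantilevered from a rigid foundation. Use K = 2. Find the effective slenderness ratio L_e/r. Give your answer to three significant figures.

Inner diameter d_i = 104 − 2×9.2 = 85.60 mm
I = π(d_o⁴ − d_i⁴)/64 = π(104⁴ − 85.60⁴)/64 = 3.107×10^6 mm⁴
A = 2.740×10^3 mm²;  r_min = √(I/A) = √(3.107×10^6/2.740×10^3) = 33.67 mm
L_e = K·L = 2 × 6.18 m = 12.36 m = 12360 mm
λ = L_e / r_min = 12360 / 33.67 = 367

λ ≈ 367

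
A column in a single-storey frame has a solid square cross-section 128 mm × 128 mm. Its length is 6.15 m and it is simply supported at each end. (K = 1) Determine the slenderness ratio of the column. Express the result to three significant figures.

For a square r = a/√12 = 128/√12 = 36.95 mm
L_e = K·L = 1 × 6.15 m = 6.150 m = 6150.0 mm
λ = L_e / r_min = 6150.0 / 36.95 = 166

λ ≈ 166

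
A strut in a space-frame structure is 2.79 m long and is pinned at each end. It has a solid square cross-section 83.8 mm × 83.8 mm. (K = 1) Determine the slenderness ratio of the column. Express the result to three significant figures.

λ ≈ 115

I = a⁴/12 = 83.8⁴/12 = 4.110×10^6 mm⁴
A = 7.022×10^3 mm²;  r_min = √(I/A) = √(4.110×10^6/7.022×10^3) = 24.19 mm
L_e = K·L = 1 × 2.79 m = 2.790 m = 2790.0 mm
λ = L_e / r_min = 2790.0 / 24.19 = 115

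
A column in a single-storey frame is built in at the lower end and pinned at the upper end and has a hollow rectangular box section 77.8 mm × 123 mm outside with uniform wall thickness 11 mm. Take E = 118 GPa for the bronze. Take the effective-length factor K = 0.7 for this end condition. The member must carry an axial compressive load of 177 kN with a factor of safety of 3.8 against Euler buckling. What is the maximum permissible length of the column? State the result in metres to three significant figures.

L_max ≈ 3.45 m

Inner dimensions: h_i = 123 − 2×11 = 101.0 mm, b_i = 77.8 − 2×11 = 55.80 mm
Weak-axis I_min = (h_o·b_o³ − h_i·b_i³)/12 with b_o = 77.8, b_i = 55.80 mm (shorter outer/inner sides).
I_min = (123×77.8³ − 101.0×55.80³)/12 = 3.365×10^6 mm⁴
I = 3.365×10^-6 m⁴
Required critical load P_cr = n·P = 3.8 × 177 = 672.6 kN = 6.726×10^5 N
From P_cr = π²EI/(K·L)²:  L = (1/K)·√(π²EI/P_cr) = (1/0.7)·√(π²×1.18×10^11×3.365×10^-6/6.726×10^5)
L = 3.45 m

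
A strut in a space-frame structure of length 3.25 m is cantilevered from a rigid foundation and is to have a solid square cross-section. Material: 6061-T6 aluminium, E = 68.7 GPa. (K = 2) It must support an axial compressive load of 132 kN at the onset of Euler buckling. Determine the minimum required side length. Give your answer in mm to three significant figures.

L_e = K·L = 2 × 3.25 = 6.500 m
Required I = P_cr·L_e²/(π²E) = 1.320×10^5 × 6.500² / (π² × 6.87×10^10) = 8.225×10^-6 m⁴
I_req = 8.225×10^6 mm⁴
Solid square: I = a⁴/12  ⇒  a = (12I)^(1/4) = (12×8.225×10^6)^(1/4) = 99.7 mm

a ≈ 99.7 mm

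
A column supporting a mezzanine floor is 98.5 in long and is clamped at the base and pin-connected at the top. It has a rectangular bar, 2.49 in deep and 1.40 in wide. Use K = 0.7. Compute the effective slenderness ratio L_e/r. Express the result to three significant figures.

For a rectangle r_min = b/√12 = 1.40/√12 = 0.4041 in
L_e = K·L = 0.7 × 98.5 = 68.95 in
λ = L_e / r_min = 68.950 / 0.4041 = 171

λ ≈ 171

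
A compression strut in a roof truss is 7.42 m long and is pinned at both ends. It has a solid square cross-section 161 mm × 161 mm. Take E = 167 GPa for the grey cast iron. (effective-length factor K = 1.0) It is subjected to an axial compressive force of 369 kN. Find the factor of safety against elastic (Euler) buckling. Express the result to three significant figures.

I = a⁴/12 = 161⁴/12 = 5.599×10^7 mm⁴
I = 5.599×10^7 mm⁴ = 5.599×10^-5 m⁴
Effective length L_e = K·L = 1 × 7.42 = 7.420 m
P_cr = π²EI / L_e² = π² × 167×10⁹ × 5.599×10^-5 / 7.420² = 1.676×10^6 N
Factor of safety n = P_cr / P = 1676.2 / 369 = 4.54

n ≈ 4.54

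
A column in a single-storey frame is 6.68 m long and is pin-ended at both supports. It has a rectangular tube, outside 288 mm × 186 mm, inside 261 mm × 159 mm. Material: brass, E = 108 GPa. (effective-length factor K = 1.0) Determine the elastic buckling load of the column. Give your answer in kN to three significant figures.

Weak-axis I_min = (h_o·b_o³ − h_i·b_i³)/12 with b_o = 186, b_i = 159.0 mm (shorter outer/inner sides).
I_min = (288×186³ − 261.0×159.0³)/12 = 6.701×10^7 mm⁴
I = 6.701×10^7 mm⁴ = 6.701×10^-5 m⁴
Effective length L_e = K·L = 1 × 6.68 = 6.680 m
P_cr = π²EI / L_e² = π² × 108×10⁹ × 6.701×10^-5 / 6.680² = 1.601×10^6 N

P_cr ≈ 1600 kN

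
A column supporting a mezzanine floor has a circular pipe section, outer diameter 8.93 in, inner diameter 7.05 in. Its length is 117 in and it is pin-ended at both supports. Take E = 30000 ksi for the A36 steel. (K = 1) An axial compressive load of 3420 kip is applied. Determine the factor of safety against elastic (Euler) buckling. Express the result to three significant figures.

n ≈ 1.21

d_o = 8.93 in, d_i = 7.05 in
I = π(d_o⁴ − d_i⁴)/64 = π(8.93⁴ − 7.050⁴)/64 = 190.9 in⁴
Effective length L_e = K·L = 1 × 117 = 117.0 in
P_cr = π²EI / L_e² = π² × 30000×10³ × 190.9 / 117.0² = 4.129×10^6 lb
Factor of safety n = P_cr / P = 4129.0 / 3420 = 1.21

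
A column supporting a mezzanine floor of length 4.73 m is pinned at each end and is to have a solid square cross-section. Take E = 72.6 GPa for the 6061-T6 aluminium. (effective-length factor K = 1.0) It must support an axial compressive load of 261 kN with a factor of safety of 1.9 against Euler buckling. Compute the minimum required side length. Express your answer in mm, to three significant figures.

Required P_cr = n·P = 1.9 × 261 = 495.9 kN
L_e = K·L = 1 × 4.73 = 4.730 m
Required I = P_cr·L_e²/(π²E) = 4.959×10^5 × 4.730² / (π² × 7.26×10^10) = 1.548×10^-5 m⁴
I_req = 1.548×10^7 mm⁴
Solid square: I = a⁴/12  ⇒  a = (12I)^(1/4) = (12×1.548×10^7)^(1/4) = 117 mm

a ≈ 117 mm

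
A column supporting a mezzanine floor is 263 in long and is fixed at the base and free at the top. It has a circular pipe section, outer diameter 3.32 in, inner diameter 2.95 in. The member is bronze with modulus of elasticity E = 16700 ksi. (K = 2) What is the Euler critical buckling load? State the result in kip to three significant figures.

d_o = 3.32 in, d_i = 2.95 in
I = π(d_o⁴ − d_i⁴)/64 = π(3.32⁴ − 2.950⁴)/64 = 2.246 in⁴
Effective length L_e = K·L = 2 × 263 = 526.0 in
P_cr = π²EI / L_e² = π² × 16700×10³ × 2.246 / 526.0² = 1.338×10^3 lb

P_cr ≈ 1.34 kip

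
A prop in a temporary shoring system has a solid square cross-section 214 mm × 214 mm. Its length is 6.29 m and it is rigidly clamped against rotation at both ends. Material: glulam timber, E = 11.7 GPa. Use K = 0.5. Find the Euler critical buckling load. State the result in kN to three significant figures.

I = a⁴/12 = 214⁴/12 = 1.748×10^8 mm⁴
I = 1.748×10^8 mm⁴ = 1.748×10^-4 m⁴
Effective length L_e = K·L = 0.5 × 6.29 = 3.145 m
P_cr = π²EI / L_e² = π² × 11.7×10⁹ × 1.748×10^-4 / 3.145² = 2.040×10^6 N

P_cr ≈ 2040 kN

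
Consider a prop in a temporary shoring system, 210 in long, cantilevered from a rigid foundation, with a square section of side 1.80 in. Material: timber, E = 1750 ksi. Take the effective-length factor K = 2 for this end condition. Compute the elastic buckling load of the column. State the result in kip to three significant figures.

P_cr ≈ 0.0857 kip

I = a⁴/12 = 1.80⁴/12 = 0.8748 in⁴
Effective length L_e = K·L = 2 × 210 = 420.0 in
P_cr = π²EI / L_e² = π² × 1750×10³ × 0.8748 / 420.0² = 85.65 lb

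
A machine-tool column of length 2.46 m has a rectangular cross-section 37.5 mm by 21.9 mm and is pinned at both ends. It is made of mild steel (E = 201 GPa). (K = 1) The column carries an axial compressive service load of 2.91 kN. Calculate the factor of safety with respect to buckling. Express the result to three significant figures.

Buckling occurs about the weak axis: I_min = h·b³/12 with b = 21.9 mm (the shorter side).
I_min = 37.5×21.9³/12 = 3.282×10^4 mm⁴
I = 3.282×10^4 mm⁴ = 3.282×10^-8 m⁴
Effective length L_e = K·L = 1 × 2.46 = 2.460 m
P_cr = π²EI / L_e² = π² × 201×10⁹ × 3.282×10^-8 / 2.460² = 1.076×10^4 N
Factor of safety n = P_cr / P = 10.760 / 2.91 = 3.70

n ≈ 3.70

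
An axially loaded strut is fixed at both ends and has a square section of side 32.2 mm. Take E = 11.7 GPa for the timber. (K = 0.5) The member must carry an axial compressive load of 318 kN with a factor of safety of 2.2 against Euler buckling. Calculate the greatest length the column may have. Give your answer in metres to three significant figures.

I = a⁴/12 = 32.2⁴/12 = 8.959×10^4 mm⁴
I = 8.959×10^-8 m⁴
Required critical load P_cr = n·P = 2.2 × 318 = 699.6 kN = 6.996×10^5 N
From P_cr = π²EI/(K·L)²:  L = (1/K)·√(π²EI/P_cr) = (1/0.5)·√(π²×1.17×10^10×8.959×10^-8/6.996×10^5)
L = 0.243 m

L_max ≈ 0.243 m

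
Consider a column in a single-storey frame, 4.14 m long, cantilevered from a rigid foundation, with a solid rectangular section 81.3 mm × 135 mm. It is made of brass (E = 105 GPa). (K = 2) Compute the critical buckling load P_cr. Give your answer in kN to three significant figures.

Buckling occurs about the weak axis: I_min = h·b³/12 with b = 81.3 mm (the shorter side).
I_min = 135×81.3³/12 = 6.045×10^6 mm⁴
I = 6.045×10^6 mm⁴ = 6.045×10^-6 m⁴
Effective length L_e = K·L = 2 × 4.14 = 8.280 m
P_cr = π²EI / L_e² = π² × 105×10⁹ × 6.045×10^-6 / 8.280² = 9.138×10^4 N

P_cr ≈ 91.4 kN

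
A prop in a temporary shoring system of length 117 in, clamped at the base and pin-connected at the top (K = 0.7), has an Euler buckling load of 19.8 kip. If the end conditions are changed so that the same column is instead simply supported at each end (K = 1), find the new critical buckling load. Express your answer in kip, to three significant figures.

P_cr ∝ 1/K², so P_cr,new = P_cr,old × (K_old/K_new)² = 19.8 × (0.7/1)²
= 19.8 × 0.4900 = 9.70 kip

P_cr ≈ 9.70 kip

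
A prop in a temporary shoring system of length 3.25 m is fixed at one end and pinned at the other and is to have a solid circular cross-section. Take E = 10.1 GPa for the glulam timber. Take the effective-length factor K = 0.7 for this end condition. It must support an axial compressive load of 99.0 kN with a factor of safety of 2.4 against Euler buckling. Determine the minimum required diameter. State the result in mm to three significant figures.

d ≈ 126 mm

Required P_cr = n·P = 2.4 × 99.0 = 237.6 kN
L_e = K·L = 0.7 × 3.25 = 2.275 m
Required I = P_cr·L_e²/(π²E) = 2.376×10^5 × 2.275² / (π² × 1.01×10^10) = 1.234×10^-5 m⁴
I_req = 1.234×10^7 mm⁴
Solid circle: I = πd⁴/64  ⇒  d = (64I/π)^(1/4) = (64×1.234×10^7/π)^(1/4) = 126 mm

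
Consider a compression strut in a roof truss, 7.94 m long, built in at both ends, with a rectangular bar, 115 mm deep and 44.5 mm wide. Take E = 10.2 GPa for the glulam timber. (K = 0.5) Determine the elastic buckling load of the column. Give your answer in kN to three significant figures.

Buckling occurs about the weak axis: I_min = h·b³/12 with b = 44.5 mm (the shorter side).
I_min = 115×44.5³/12 = 8.445×10^5 mm⁴
I = 8.445×10^5 mm⁴ = 8.445×10^-7 m⁴
Effective length L_e = K·L = 0.5 × 7.94 = 3.970 m
P_cr = π²EI / L_e² = π² × 10.2×10⁹ × 8.445×10^-7 / 3.970² = 5.394×10^3 N

P_cr ≈ 5.39 kN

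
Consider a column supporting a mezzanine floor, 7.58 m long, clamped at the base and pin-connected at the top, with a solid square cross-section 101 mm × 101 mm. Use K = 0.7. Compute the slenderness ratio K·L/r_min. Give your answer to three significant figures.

λ ≈ 182

I = a⁴/12 = 101⁴/12 = 8.672×10^6 mm⁴
A = 1.020×10^4 mm²;  r_min = √(I/A) = √(8.672×10^6/1.020×10^4) = 29.16 mm
L_e = K·L = 0.7 × 7.58 m = 5.306 m = 5306.0 mm
λ = L_e / r_min = 5306.0 / 29.16 = 182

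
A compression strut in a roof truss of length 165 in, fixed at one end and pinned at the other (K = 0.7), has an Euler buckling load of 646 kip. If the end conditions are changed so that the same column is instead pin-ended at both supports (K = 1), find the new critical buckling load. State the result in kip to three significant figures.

P_cr ≈ 317 kip

P_cr ∝ 1/K², so P_cr,new = P_cr,old × (K_old/K_new)² = 646 × (0.7/1)²
= 646 × 0.4900 = 317 kip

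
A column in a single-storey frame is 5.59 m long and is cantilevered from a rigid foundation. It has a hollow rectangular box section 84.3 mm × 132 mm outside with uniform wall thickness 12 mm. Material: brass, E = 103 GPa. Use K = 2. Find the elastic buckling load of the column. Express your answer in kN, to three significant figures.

P_cr ≈ 37.5 kN

Inner dimensions: h_i = 132 − 2×12 = 108.0 mm, b_i = 84.3 − 2×12 = 60.30 mm
Weak-axis I_min = (h_o·b_o³ − h_i·b_i³)/12 with b_o = 84.3, b_i = 60.30 mm (shorter outer/inner sides).
I_min = (132×84.3³ − 108.0×60.30³)/12 = 4.617×10^6 mm⁴
I = 4.617×10^6 mm⁴ = 4.617×10^-6 m⁴
Effective length L_e = K·L = 2 × 5.59 = 11.18 m
P_cr = π²EI / L_e² = π² × 103×10⁹ × 4.617×10^-6 / 11.18² = 3.755×10^4 N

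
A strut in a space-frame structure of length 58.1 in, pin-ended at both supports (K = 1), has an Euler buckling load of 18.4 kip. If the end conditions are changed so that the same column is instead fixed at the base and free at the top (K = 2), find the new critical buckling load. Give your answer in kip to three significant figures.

P_cr ≈ 4.60 kip

P_cr ∝ 1/K², so P_cr,new = P_cr,old × (K_old/K_new)² = 18.4 × (1/2)²
= 18.4 × 0.2500 = 4.60 kip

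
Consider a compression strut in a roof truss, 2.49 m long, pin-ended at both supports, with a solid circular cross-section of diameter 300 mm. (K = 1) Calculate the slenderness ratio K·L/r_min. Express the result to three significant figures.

λ ≈ 33.2

For a solid circle r = d/4 = 300/4 = 75.00 mm
L_e = K·L = 1 × 2.49 m = 2.490 m = 2490.0 mm
λ = L_e / r_min = 2490.0 / 75.00 = 33.2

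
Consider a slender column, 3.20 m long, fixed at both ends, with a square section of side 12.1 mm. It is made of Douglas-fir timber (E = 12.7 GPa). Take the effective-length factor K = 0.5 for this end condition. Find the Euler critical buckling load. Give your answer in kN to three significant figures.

I = a⁴/12 = 12.1⁴/12 = 1.786×10^3 mm⁴
I = 1.786×10^3 mm⁴ = 1.786×10^-9 m⁴
Effective length L_e = K·L = 0.5 × 3.20 = 1.600 m
P_cr = π²EI / L_e² = π² × 12.7×10⁹ × 1.786×10^-9 / 1.600² = 87.46 N

P_cr ≈ 0.0875 kN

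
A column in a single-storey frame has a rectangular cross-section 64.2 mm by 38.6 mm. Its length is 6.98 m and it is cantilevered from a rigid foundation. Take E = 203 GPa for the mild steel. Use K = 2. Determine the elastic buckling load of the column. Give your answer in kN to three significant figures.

P_cr ≈ 3.16 kN

Buckling occurs about the weak axis: I_min = h·b³/12 with b = 38.6 mm (the shorter side).
I_min = 64.2×38.6³/12 = 3.077×10^5 mm⁴
I = 3.077×10^5 mm⁴ = 3.077×10^-7 m⁴
Effective length L_e = K·L = 2 × 6.98 = 13.96 m
P_cr = π²EI / L_e² = π² × 203×10⁹ × 3.077×10^-7 / 13.96² = 3.163×10^3 N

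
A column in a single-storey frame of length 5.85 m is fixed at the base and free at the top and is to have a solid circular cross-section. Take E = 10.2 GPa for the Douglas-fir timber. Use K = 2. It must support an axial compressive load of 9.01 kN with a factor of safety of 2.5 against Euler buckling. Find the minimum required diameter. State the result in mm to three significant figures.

Required P_cr = n·P = 2.5 × 9.01 = 22.52 kN
L_e = K·L = 2 × 5.85 = 11.70 m
Required I = P_cr·L_e²/(π²E) = 2.252×10^4 × 11.70² / (π² × 1.02×10^10) = 3.063×10^-5 m⁴
I_req = 3.063×10^7 mm⁴
Solid circle: I = πd⁴/64  ⇒  d = (64I/π)^(1/4) = (64×3.063×10^7/π)^(1/4) = 158 mm

d ≈ 158 mm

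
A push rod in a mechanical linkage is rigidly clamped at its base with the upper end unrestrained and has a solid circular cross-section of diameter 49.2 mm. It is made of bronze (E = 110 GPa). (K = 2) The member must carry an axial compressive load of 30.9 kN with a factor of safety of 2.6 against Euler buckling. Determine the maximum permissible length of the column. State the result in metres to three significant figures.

I = πd⁴/64 = π×49.2⁴/64 = 2.876×10^5 mm⁴
I = 2.876×10^-7 m⁴
Required critical load P_cr = n·P = 2.6 × 30.9 = 80.34 kN = 8.034×10^4 N
From P_cr = π²EI/(K·L)²:  L = (1/K)·√(π²EI/P_cr) = (1/2)·√(π²×1.10×10^11×2.876×10^-7/8.034×10^4)
L = 0.986 m

L_max ≈ 0.986 m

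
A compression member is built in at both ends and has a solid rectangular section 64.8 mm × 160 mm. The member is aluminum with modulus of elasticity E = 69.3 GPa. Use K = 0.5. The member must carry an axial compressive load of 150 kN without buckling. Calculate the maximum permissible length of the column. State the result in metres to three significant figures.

Buckling occurs about the weak axis: I_min = h·b³/12 with b = 64.8 mm (the shorter side).
I_min = 160×64.8³/12 = 3.628×10^6 mm⁴
I = 3.628×10^-6 m⁴
At the buckling limit P_cr = P = 1.500×10^5 N
From P_cr = π²EI/(K·L)²:  L = (1/K)·√(π²EI/P_cr) = (1/0.5)·√(π²×6.93×10^10×3.628×10^-6/1.500×10^5)
L = 8.13 m

L_max ≈ 8.13 m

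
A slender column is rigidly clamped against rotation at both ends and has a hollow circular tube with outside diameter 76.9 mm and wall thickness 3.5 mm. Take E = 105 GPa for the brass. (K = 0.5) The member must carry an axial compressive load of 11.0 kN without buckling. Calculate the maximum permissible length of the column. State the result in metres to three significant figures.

L_max ≈ 14.3 m

Inner diameter d_i = 76.9 − 2×3.5 = 69.90 mm
I = π(d_o⁴ − d_i⁴)/64 = π(76.9⁴ − 69.90⁴)/64 = 5.448×10^5 mm⁴
I = 5.448×10^-7 m⁴
At the buckling limit P_cr = P = 1.100×10^4 N
From P_cr = π²EI/(K·L)²:  L = (1/K)·√(π²EI/P_cr) = (1/0.5)·√(π²×1.05×10^11×5.448×10^-7/1.100×10^4)
L = 14.3 m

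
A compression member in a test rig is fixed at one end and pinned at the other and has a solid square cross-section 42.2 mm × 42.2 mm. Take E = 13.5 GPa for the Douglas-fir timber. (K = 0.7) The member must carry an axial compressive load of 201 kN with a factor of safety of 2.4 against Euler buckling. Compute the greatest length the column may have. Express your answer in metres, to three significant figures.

L_max ≈ 0.386 m

I = a⁴/12 = 42.2⁴/12 = 2.643×10^5 mm⁴
I = 2.643×10^-7 m⁴
Required critical load P_cr = n·P = 2.4 × 201 = 482.4 kN = 4.824×10^5 N
From P_cr = π²EI/(K·L)²:  L = (1/K)·√(π²EI/P_cr) = (1/0.7)·√(π²×1.35×10^10×2.643×10^-7/4.824×10^5)
L = 0.386 m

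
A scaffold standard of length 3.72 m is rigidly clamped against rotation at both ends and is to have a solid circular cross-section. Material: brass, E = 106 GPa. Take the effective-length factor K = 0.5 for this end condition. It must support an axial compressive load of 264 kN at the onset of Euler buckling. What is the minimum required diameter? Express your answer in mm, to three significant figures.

d ≈ 64.9 mm

L_e = K·L = 0.5 × 3.72 = 1.860 m
Required I = P_cr·L_e²/(π²E) = 2.640×10^5 × 1.860² / (π² × 1.06×10^11) = 8.730×10^-7 m⁴
I_req = 8.730×10^5 mm⁴
Solid circle: I = πd⁴/64  ⇒  d = (64I/π)^(1/4) = (64×8.730×10^5/π)^(1/4) = 64.9 mm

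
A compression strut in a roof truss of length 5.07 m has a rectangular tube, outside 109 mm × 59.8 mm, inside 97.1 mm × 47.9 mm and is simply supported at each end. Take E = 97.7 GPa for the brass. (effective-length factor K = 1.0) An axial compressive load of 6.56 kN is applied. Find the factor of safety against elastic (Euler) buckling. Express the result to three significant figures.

n ≈ 6.02

Weak-axis I_min = (h_o·b_o³ − h_i·b_i³)/12 with b_o = 59.8, b_i = 47.90 mm (shorter outer/inner sides).
I_min = (109×59.8³ − 97.10×47.90³)/12 = 1.053×10^6 mm⁴
I = 1.053×10^6 mm⁴ = 1.053×10^-6 m⁴
Effective length L_e = K·L = 1 × 5.07 = 5.070 m
P_cr = π²EI / L_e² = π² × 97.7×10⁹ × 1.053×10^-6 / 5.070² = 3.951×10^4 N
Factor of safety n = P_cr / P = 39.507 / 6.56 = 6.02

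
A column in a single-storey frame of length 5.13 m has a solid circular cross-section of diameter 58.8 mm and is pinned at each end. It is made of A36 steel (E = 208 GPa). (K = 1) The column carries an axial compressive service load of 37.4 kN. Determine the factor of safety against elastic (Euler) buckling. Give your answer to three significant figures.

I = πd⁴/64 = π×58.8⁴/64 = 5.868×10^5 mm⁴
I = 5.868×10^5 mm⁴ = 5.868×10^-7 m⁴
Effective length L_e = K·L = 1 × 5.13 = 5.130 m
P_cr = π²EI / L_e² = π² × 208×10⁹ × 5.868×10^-7 / 5.130² = 4.577×10^4 N
Factor of safety n = P_cr / P = 45.773 / 37.4 = 1.22

n ≈ 1.22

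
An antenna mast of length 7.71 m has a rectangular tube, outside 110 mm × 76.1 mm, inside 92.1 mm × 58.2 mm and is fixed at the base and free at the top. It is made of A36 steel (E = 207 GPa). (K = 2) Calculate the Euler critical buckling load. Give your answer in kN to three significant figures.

Weak-axis I_min = (h_o·b_o³ − h_i·b_i³)/12 with b_o = 76.1, b_i = 58.20 mm (shorter outer/inner sides).
I_min = (110×76.1³ − 92.10×58.20³)/12 = 2.527×10^6 mm⁴
I = 2.527×10^6 mm⁴ = 2.527×10^-6 m⁴
Effective length L_e = K·L = 2 × 7.71 = 15.42 m
P_cr = π²EI / L_e² = π² × 207×10⁹ × 2.527×10^-6 / 15.42² = 2.171×10^4 N

P_cr ≈ 21.7 kN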